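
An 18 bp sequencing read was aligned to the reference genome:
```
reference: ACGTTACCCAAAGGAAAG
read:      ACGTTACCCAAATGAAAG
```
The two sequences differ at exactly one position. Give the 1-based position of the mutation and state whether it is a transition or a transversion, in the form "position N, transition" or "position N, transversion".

position 13, transversion

The sequences differ only at position 13: G→T (purine→pyrimidine), a transversion.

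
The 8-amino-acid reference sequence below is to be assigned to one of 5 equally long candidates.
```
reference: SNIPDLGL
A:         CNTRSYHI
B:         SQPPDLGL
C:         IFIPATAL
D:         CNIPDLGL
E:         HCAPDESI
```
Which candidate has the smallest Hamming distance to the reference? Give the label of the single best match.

A differs at 7 positions; B differs at 2 positions; C differs at 5 positions; D differs at 1 position; E differs at 6 positions. The closest is D.

D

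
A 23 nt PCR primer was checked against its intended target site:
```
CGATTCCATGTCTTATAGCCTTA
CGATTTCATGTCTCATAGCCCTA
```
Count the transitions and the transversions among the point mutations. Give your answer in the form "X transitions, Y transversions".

3 transitions, 0 transversions

Transitions (purine↔purine or pyrimidine↔pyrimidine): 6 C→T, 14 T→C, 21 T→C.
Transversions (purine↔pyrimidine): none.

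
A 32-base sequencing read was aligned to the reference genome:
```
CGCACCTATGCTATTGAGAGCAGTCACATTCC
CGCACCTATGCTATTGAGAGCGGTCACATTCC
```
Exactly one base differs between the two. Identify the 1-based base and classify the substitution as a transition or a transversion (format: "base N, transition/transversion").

base 22, transition

The sequences differ only at base 22: A→G (purine→purine), a transition.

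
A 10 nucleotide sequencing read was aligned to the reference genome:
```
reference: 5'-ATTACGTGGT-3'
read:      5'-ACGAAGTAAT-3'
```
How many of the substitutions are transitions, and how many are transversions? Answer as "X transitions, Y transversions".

Mismatches (1-based):
site 2: T→C (pyrimidine→pyrimidine, transition)
site 3: T→G (pyrimidine→purine, transversion)
site 5: C→A (pyrimidine→purine, transversion)
site 8: G→A (purine→purine, transition)
site 9: G→A (purine→purine, transition)

3 transitions, 2 transversions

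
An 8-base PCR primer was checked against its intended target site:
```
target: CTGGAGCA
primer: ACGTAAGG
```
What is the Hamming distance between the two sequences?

6

Mismatches (1-based): position 1: C→A; position 2: T→C; position 4: G→T; position 6: G→A; position 7: C→G; position 8: A→G.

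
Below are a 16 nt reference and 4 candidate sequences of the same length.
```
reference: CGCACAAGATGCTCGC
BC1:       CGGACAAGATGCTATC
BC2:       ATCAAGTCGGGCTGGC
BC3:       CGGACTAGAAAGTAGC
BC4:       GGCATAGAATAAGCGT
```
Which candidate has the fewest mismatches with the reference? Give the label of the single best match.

BC1 differs at 3 positions; BC2 differs at 9 positions; BC3 differs at 6 positions; BC4 differs at 8 positions. The closest is BC1.

BC1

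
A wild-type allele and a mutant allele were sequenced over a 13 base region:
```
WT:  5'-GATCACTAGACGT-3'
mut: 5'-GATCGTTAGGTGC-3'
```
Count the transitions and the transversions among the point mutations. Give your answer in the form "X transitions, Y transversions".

Transitions (purine↔purine or pyrimidine↔pyrimidine): 5 A→G, 6 C→T, 10 A→G, 11 C→T, 13 T→C.
Transversions (purine↔pyrimidine): none.

5 transitions, 0 transversions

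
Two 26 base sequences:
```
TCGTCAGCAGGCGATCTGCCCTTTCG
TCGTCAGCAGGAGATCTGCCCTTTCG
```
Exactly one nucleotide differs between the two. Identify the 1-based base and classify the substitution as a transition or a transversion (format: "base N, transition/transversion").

Base 12 changes C→A. C is a pyrimidine and A is a purine, so this is a transversion.

base 12, transversion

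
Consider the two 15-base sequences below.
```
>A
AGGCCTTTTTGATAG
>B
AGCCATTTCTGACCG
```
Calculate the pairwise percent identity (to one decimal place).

66.7%

Mismatches at positions 3, 5, 9, 13, 14 (1-based): 5 of 15.
Identical positions: 10/15 = 66.67% → 66.7%.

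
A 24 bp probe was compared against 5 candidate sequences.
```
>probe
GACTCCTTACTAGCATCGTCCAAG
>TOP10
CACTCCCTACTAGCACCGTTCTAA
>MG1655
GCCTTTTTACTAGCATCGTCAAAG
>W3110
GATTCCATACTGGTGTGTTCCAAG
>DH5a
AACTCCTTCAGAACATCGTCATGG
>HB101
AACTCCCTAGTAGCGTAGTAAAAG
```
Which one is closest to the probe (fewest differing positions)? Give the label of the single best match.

TOP10 differs at 6 positions; MG1655 differs at 4 positions; W3110 differs at 7 positions; DH5a differs at 8 positions; HB101 differs at 7 positions. The closest is MG1655.

MG1655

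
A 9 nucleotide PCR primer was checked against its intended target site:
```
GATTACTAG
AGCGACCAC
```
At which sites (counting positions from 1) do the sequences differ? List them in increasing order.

1, 2, 3, 4, 7, 9

Scanning 1-based: 1: G/A; 2: A/G; 3: T/C; 4: T/G; 7: T/C; 9: G/C.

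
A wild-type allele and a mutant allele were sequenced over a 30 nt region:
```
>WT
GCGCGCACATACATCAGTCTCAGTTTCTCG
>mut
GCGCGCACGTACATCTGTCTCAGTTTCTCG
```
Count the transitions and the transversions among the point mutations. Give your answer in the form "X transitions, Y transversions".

1 transition, 1 transversion

Transitions (purine↔purine or pyrimidine↔pyrimidine): 9 A→G.
Transversions (purine↔pyrimidine): 16 A→T.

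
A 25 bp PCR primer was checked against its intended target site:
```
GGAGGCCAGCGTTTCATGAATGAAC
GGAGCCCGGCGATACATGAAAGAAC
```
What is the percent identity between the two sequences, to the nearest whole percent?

Mismatches at positions 5, 8, 12, 14, 21 (1-based): 5 of 25.
Identical positions: 20/25 = 80% → 80%.

80%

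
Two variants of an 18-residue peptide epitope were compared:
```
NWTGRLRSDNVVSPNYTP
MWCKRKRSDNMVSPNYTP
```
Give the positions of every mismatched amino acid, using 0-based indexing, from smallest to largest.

0, 2, 3, 5, 10

Differences at position 0 (N→M), position 2 (T→C), position 3 (G→K), position 5 (L→K), position 10 (V→M).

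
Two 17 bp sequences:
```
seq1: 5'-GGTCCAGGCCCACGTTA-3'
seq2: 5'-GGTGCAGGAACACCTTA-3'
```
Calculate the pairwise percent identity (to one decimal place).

76.5%

Mismatches at positions 4, 9, 10, 14 (1-based): 4 of 17.
Identical positions: 13/17 = 76.47% → 76.5%.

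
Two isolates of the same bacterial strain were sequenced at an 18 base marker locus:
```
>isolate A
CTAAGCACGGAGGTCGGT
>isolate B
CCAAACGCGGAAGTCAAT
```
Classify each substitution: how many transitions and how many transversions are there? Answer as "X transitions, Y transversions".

6 transitions, 0 transversions

Transitions (purine↔purine or pyrimidine↔pyrimidine): 2 T→C, 5 G→A, 7 A→G, 12 G→A, 16 G→A, 17 G→A.
Transversions (purine↔pyrimidine): none.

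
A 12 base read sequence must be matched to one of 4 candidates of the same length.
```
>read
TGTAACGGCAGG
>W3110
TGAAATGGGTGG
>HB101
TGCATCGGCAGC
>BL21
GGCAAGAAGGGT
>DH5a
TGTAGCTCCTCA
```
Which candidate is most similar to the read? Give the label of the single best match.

W3110 differs at 4 sites; HB101 differs at 3 sites; BL21 differs at 8 sites; DH5a differs at 6 sites. The closest is HB101.

HB101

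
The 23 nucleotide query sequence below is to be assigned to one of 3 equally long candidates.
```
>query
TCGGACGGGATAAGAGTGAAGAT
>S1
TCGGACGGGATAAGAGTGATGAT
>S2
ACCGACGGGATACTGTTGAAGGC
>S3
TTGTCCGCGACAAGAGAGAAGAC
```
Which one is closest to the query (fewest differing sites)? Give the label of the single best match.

Hamming distances to query — S1: 1; S2: 8; S3: 7.
Smallest is S1 with 1 mismatch.

S1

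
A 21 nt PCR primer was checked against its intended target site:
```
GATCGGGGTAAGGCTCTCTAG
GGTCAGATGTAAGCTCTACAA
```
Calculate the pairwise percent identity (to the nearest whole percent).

52%

10 positions differ (2, 5, 7, 8, 9, 10, 12, 18, 19, 21), so 11 of 21 match: 11/21 = 52.38%.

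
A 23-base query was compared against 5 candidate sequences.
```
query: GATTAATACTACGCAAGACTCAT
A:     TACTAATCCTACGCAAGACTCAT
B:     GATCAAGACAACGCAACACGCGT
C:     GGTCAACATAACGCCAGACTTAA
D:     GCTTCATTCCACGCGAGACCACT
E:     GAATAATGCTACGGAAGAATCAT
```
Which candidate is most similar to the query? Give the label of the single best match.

A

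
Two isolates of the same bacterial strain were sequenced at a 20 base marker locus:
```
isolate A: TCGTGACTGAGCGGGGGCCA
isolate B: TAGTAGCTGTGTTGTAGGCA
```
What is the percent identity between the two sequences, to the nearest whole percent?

55%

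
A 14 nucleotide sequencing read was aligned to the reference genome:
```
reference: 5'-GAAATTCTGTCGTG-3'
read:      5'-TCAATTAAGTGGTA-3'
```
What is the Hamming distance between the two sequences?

6

The sequences differ at sites 1, 2, 7, 8, 11, 14 (1-based) — 6 in total.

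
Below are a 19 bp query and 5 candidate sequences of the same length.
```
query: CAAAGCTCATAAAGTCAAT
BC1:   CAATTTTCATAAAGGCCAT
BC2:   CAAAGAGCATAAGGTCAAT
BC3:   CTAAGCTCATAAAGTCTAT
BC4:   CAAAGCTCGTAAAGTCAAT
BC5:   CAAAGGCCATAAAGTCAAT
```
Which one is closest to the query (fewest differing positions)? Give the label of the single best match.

Hamming distances to query — BC1: 5; BC2: 3; BC3: 2; BC4: 1; BC5: 2.
Smallest is BC4 with 1 mismatch.

BC4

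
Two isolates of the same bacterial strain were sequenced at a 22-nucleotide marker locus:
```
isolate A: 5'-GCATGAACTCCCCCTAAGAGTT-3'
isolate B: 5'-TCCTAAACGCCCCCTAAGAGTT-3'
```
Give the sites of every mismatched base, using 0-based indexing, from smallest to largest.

Scanning 0-based: 0: G/T; 2: A/C; 4: G/A; 8: T/G.

0, 2, 4, 8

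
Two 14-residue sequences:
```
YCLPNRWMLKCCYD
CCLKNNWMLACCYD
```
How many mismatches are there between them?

4

The sequences differ at residues 1, 4, 6, 10 (1-based) — 4 in total.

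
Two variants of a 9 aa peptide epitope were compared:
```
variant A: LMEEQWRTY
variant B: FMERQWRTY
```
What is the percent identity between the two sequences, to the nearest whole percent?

Mismatches at positions 1, 4 (1-based): 2 of 9.
Identical positions: 7/9 = 77.78% → 78%.

78%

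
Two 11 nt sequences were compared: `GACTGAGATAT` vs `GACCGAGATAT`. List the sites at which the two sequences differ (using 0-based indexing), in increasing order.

3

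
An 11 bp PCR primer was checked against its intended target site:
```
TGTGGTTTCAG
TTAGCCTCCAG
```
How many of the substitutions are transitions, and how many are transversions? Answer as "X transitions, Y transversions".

2 transitions, 3 transversions

Transitions (purine↔purine or pyrimidine↔pyrimidine): 6 T→C, 8 T→C.
Transversions (purine↔pyrimidine): 2 G→T, 3 T→A, 5 G→C.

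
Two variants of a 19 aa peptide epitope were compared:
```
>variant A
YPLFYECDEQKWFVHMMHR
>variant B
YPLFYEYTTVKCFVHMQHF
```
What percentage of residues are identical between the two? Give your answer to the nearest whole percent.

63%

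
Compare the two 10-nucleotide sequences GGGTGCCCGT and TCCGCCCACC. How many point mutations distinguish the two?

8

The sequences differ at sites 1, 2, 3, 4, 5, 8, 9, 10 (1-based) — 8 in total.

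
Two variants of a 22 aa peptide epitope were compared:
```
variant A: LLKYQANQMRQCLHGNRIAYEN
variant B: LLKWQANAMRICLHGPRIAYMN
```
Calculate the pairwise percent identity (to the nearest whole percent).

Mismatches at positions 4, 8, 11, 16, 21 (1-based): 5 of 22.
Identical positions: 17/22 = 77.27% → 77%.

77%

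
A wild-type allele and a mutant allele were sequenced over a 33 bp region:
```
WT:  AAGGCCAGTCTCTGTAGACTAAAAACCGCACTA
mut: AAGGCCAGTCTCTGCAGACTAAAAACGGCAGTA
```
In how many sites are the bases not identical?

3

Comparing position by position, 3 sites differ: 15 (T/C), 27 (C/G), 31 (C/G).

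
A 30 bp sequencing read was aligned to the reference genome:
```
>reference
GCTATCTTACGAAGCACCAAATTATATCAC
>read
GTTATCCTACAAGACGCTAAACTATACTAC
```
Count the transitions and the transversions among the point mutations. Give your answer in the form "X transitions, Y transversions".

Transitions (purine↔purine or pyrimidine↔pyrimidine): 2 C→T, 7 T→C, 11 G→A, 13 A→G, 14 G→A, 16 A→G, 18 C→T, 22 T→C, 27 T→C, 28 C→T.
Transversions (purine↔pyrimidine): none.

10 transitions, 0 transversions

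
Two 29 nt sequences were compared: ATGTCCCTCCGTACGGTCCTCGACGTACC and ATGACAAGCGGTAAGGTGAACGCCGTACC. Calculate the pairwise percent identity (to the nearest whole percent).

66%

Mismatches at positions 4, 6, 7, 8, 10, 14, 18, 19, 20, 23 (1-based): 10 of 29.
Identical positions: 19/29 = 65.52% → 66%.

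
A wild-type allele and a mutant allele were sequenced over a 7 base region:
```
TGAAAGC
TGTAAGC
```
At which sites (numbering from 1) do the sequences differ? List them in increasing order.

3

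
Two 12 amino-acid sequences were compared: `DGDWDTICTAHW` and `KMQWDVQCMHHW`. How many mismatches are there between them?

7

The sequences differ at residues 1, 2, 3, 6, 7, 9, 10 (1-based) — 7 in total.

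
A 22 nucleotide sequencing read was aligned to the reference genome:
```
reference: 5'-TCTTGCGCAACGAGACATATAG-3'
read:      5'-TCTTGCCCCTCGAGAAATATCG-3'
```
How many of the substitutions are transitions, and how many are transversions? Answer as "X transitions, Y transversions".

0 transitions, 5 transversions

Mismatches (1-based):
position 7: G→C (purine→pyrimidine, transversion)
position 9: A→C (purine→pyrimidine, transversion)
position 10: A→T (purine→pyrimidine, transversion)
position 16: C→A (pyrimidine→purine, transversion)
position 21: A→C (purine→pyrimidine, transversion)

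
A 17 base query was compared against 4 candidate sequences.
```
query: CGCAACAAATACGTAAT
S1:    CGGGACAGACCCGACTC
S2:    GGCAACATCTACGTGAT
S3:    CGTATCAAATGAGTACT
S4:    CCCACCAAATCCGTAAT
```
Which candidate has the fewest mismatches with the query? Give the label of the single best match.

S4

S1 differs at 9 sites; S2 differs at 4 sites; S3 differs at 5 sites; S4 differs at 3 sites. The closest is S4.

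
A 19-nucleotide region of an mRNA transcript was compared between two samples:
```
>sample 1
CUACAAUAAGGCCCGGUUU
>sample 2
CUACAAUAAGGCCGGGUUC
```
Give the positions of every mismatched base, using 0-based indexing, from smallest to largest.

Scanning 0-based: 13: C/G; 18: U/C.

13, 18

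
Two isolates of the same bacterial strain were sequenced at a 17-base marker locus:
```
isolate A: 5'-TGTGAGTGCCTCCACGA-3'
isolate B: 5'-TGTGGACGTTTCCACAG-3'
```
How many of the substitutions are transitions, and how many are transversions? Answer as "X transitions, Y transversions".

7 transitions, 0 transversions

Mismatches (1-based):
base 5: A→G (purine→purine, transition)
base 6: G→A (purine→purine, transition)
base 7: T→C (pyrimidine→pyrimidine, transition)
base 9: C→T (pyrimidine→pyrimidine, transition)
base 10: C→T (pyrimidine→pyrimidine, transition)
base 16: G→A (purine→purine, transition)
base 17: A→G (purine→purine, transition)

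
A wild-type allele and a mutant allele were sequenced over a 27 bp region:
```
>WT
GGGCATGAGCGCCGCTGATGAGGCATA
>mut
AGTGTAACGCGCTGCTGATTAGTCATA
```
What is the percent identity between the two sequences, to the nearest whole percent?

10 positions differ (1, 3, 4, 5, 6, 7, 8, 13, 20, 23), so 17 of 27 match: 17/27 = 62.96%.

63%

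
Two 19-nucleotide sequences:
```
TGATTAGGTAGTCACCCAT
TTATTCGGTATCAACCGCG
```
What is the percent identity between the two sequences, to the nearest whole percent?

8 positions differ (2, 6, 11, 12, 13, 17, 18, 19), so 11 of 19 match: 11/19 = 57.89%.

58%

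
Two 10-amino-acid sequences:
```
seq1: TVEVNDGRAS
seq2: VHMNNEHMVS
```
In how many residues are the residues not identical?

8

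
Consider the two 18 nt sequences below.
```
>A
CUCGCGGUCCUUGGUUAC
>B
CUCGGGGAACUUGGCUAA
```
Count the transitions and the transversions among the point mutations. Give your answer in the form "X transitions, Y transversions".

1 transition, 4 transversions

Mismatches (1-based):
base 5: C→G (pyrimidine→purine, transversion)
base 8: U→A (pyrimidine→purine, transversion)
base 9: C→A (pyrimidine→purine, transversion)
base 15: U→C (pyrimidine→pyrimidine, transition)
base 18: C→A (pyrimidine→purine, transversion)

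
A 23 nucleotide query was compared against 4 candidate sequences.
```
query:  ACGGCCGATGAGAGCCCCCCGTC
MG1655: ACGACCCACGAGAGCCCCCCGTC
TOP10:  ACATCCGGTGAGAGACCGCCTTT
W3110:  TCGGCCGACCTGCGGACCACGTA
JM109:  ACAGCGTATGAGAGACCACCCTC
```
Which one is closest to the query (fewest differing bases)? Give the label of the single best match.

MG1655

MG1655 differs at 3 bases; TOP10 differs at 7 bases; W3110 differs at 9 bases; JM109 differs at 6 bases. The closest is MG1655.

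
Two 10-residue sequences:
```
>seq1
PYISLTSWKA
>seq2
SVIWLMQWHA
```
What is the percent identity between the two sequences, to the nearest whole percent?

6 positions differ (1, 2, 4, 6, 7, 9), so 4 of 10 match: 4/10 = 40%.

40%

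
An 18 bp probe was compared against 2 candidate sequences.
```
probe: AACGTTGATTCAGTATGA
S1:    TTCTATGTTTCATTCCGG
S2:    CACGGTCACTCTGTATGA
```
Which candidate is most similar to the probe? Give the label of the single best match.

S1 differs at 9 positions; S2 differs at 5 positions. The closest is S2.

S2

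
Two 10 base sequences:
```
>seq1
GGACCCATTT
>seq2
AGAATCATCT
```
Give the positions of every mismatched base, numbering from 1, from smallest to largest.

1, 4, 5, 9

Scanning 1-based: 1: G/A; 4: C/A; 5: C/T; 9: T/C.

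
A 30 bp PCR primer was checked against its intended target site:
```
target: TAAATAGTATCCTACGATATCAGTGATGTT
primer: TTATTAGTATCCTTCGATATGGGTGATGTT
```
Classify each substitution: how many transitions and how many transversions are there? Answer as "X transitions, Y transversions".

Transitions (purine↔purine or pyrimidine↔pyrimidine): 22 A→G.
Transversions (purine↔pyrimidine): 2 A→T, 4 A→T, 14 A→T, 21 C→G.

1 transition, 4 transversions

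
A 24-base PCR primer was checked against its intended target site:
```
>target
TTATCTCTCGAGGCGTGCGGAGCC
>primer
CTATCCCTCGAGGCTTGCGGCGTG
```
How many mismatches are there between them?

Mismatches (1-based): site 1: T→C; site 6: T→C; site 15: G→T; site 21: A→C; site 23: C→T; site 24: C→G.

6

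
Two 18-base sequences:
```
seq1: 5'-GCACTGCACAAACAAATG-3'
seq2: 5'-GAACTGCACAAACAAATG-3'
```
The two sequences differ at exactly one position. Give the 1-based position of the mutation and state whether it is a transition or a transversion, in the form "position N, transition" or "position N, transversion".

position 2, transversion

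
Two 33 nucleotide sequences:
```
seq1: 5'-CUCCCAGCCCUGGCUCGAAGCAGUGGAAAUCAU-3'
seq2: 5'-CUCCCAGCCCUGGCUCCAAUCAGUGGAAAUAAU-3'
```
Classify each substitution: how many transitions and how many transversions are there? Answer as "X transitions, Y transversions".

0 transitions, 3 transversions

Transitions (purine↔purine or pyrimidine↔pyrimidine): none.
Transversions (purine↔pyrimidine): 17 G→C, 20 G→U, 31 C→A.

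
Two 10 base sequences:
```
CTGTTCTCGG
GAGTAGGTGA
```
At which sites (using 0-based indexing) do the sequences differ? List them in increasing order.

Differences at site 0 (C→G), site 1 (T→A), site 4 (T→A), site 5 (C→G), site 6 (T→G), site 7 (C→T), site 9 (G→A).

0, 1, 4, 5, 6, 7, 9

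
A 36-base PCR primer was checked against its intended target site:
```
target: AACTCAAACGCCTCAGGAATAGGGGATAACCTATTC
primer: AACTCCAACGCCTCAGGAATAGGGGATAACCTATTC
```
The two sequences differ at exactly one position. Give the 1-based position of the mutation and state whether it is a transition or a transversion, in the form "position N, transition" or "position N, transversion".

Position 6 changes A→C. A is a purine and C is a pyrimidine, so this is a transversion.

position 6, transversion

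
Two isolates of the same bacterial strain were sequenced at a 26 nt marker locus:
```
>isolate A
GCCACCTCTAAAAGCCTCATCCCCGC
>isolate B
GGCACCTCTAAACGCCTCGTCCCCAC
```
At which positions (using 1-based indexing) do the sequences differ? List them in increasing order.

Differences at position 2 (C→G), position 13 (A→C), position 19 (A→G), position 25 (G→A).

2, 13, 19, 25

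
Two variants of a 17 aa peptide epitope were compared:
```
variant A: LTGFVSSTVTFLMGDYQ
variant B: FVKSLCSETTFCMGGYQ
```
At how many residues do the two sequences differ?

Comparing position by position, 10 residues differ: 1 (L/F), 2 (T/V), 3 (G/K), 4 (F/S), 5 (V/L), 6 (S/C), 8 (T/E), 9 (V/T), 12 (L/C), 15 (D/G).

10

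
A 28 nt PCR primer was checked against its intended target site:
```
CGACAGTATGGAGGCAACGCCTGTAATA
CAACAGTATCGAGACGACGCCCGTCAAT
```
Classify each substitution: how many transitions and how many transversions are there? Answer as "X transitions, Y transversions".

Transitions (purine↔purine or pyrimidine↔pyrimidine): 2 G→A, 14 G→A, 16 A→G, 22 T→C.
Transversions (purine↔pyrimidine): 10 G→C, 25 A→C, 27 T→A, 28 A→T.

4 transitions, 4 transversions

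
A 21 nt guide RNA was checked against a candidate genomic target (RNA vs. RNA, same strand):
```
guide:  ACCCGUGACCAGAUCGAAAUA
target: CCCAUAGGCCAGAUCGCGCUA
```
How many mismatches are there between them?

Comparing position by position, 8 positions differ: 1 (A/C), 4 (C/A), 5 (G/U), 6 (U/A), 8 (A/G), 17 (A/C), 18 (A/G), 19 (A/C).

8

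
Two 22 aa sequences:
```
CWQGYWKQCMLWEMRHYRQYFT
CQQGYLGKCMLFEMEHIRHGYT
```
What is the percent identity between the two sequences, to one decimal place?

10 positions differ (2, 6, 7, 8, 12, 15, 17, 19, 20, 21), so 12 of 22 match: 12/22 = 54.55%.

54.5%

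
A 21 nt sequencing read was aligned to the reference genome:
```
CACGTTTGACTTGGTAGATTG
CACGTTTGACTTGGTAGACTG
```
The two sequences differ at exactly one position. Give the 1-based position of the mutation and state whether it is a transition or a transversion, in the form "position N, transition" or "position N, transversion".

Position 19 changes T→C. T is a pyrimidine and C is a pyrimidine, so this is a transition.

position 19, transition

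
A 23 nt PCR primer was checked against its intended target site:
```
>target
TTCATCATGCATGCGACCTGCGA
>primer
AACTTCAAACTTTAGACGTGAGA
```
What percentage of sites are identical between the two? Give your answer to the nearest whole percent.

Mismatches at positions 1, 2, 4, 8, 9, 11, 13, 14, 18, 21 (1-based): 10 of 23.
Identical positions: 13/23 = 56.52% → 57%.

57%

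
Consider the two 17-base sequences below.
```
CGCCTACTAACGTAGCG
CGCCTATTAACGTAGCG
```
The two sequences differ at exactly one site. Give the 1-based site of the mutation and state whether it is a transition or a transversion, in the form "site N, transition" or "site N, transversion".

site 7, transition

Site 7 changes C→T. C is a pyrimidine and T is a pyrimidine, so this is a transition.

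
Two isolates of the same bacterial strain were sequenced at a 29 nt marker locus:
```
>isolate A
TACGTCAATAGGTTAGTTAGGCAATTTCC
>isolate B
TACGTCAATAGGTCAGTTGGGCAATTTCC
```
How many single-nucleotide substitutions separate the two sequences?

2

Mismatches (1-based): position 14: T→C; position 19: A→G.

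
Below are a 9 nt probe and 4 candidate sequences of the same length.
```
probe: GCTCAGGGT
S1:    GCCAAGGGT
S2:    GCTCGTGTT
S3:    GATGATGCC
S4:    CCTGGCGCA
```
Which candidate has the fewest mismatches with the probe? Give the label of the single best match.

S1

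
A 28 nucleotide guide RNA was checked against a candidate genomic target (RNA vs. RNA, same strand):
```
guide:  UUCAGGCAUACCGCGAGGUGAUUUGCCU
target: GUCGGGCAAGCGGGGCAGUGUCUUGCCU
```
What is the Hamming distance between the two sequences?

10

Comparing position by position, 10 bases differ: 1 (U/G), 4 (A/G), 9 (U/A), 10 (A/G), 12 (C/G), 14 (C/G), 16 (A/C), 17 (G/A), 21 (A/U), 22 (U/C).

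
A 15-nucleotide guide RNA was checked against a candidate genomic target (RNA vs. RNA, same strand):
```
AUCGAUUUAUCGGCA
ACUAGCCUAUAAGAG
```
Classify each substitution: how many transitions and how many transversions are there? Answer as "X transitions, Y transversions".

Transitions (purine↔purine or pyrimidine↔pyrimidine): 2 U→C, 3 C→U, 4 G→A, 5 A→G, 6 U→C, 7 U→C, 12 G→A, 15 A→G.
Transversions (purine↔pyrimidine): 11 C→A, 14 C→A.

8 transitions, 2 transversions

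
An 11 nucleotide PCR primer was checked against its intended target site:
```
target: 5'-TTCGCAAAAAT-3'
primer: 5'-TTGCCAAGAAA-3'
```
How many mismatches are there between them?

4

Comparing position by position, 4 sites differ: 3 (C/G), 4 (G/C), 8 (A/G), 11 (T/A).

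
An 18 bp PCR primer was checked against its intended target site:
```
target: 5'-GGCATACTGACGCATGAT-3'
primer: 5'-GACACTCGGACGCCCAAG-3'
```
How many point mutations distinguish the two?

8

Comparing position by position, 8 sites differ: 2 (G/A), 5 (T/C), 6 (A/T), 8 (T/G), 14 (A/C), 15 (T/C), 16 (G/A), 18 (T/G).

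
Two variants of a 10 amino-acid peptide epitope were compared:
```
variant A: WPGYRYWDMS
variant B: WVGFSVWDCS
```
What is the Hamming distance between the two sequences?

The sequences differ at residues 2, 4, 5, 6, 9 (1-based) — 5 in total.

5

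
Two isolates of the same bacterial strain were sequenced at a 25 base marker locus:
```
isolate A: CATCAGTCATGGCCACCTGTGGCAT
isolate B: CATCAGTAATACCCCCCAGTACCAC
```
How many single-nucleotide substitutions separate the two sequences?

Comparing position by position, 8 bases differ: 8 (C/A), 11 (G/A), 12 (G/C), 15 (A/C), 18 (T/A), 21 (G/A), 22 (G/C), 25 (T/C).

8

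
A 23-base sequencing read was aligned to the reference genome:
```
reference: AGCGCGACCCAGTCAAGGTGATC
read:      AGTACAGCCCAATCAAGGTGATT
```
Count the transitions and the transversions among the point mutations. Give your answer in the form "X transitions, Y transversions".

6 transitions, 0 transversions

Transitions (purine↔purine or pyrimidine↔pyrimidine): 3 C→T, 4 G→A, 6 G→A, 7 A→G, 12 G→A, 23 C→T.
Transversions (purine↔pyrimidine): none.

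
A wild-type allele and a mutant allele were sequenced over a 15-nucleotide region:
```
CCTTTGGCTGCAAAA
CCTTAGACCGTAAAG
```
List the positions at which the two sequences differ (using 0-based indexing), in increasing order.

Scanning 0-based: 4: T/A; 6: G/A; 8: T/C; 10: C/T; 14: A/G.

4, 6, 8, 10, 14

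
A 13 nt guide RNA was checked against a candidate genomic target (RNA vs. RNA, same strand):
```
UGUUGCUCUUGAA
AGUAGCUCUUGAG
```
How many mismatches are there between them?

Mismatches (1-based): site 1: U→A; site 4: U→A; site 13: A→G.

3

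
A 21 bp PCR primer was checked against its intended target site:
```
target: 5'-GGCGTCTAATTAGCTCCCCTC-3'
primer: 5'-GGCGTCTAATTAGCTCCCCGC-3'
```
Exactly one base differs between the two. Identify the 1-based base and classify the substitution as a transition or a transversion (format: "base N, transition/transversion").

base 20, transversion

Base 20 changes T→G. T is a pyrimidine and G is a purine, so this is a transversion.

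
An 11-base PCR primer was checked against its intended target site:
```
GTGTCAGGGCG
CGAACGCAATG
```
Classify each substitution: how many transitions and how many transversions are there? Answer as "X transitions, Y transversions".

Transitions (purine↔purine or pyrimidine↔pyrimidine): 3 G→A, 6 A→G, 8 G→A, 9 G→A, 10 C→T.
Transversions (purine↔pyrimidine): 1 G→C, 2 T→G, 4 T→A, 7 G→C.

5 transitions, 4 transversions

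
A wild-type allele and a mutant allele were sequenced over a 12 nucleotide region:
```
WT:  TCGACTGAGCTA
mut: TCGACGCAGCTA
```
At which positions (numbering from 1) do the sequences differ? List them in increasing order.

Scanning 1-based: 6: T/G; 7: G/C.

6, 7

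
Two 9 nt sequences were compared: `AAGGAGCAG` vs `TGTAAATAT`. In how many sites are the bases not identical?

Comparing position by position, 7 sites differ: 1 (A/T), 2 (A/G), 3 (G/T), 4 (G/A), 6 (G/A), 7 (C/T), 9 (G/T).

7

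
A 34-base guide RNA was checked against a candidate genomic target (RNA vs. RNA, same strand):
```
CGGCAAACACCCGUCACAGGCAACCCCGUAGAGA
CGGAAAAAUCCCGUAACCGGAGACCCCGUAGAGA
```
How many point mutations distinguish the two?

7

Comparing position by position, 7 sites differ: 4 (C/A), 8 (C/A), 9 (A/U), 15 (C/A), 18 (A/C), 21 (C/A), 22 (A/G).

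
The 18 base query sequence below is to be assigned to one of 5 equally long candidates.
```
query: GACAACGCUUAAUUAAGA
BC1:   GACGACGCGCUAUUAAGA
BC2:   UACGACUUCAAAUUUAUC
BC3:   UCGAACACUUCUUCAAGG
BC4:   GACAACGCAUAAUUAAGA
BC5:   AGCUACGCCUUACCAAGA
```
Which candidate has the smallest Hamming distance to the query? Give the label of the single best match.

BC4

BC1 differs at 4 positions; BC2 differs at 9 positions; BC3 differs at 8 positions; BC4 differs at 1 position; BC5 differs at 7 positions. The closest is BC4.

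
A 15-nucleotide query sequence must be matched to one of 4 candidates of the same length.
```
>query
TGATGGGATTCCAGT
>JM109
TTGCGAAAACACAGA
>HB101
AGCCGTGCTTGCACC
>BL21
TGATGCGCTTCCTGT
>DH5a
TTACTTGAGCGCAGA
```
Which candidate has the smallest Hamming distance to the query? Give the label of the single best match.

BL21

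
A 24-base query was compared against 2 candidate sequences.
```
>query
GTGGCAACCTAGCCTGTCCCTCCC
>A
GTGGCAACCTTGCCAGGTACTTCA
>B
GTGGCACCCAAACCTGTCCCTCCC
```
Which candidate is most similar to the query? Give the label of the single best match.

B

A differs at 7 sites; B differs at 3 sites. The closest is B.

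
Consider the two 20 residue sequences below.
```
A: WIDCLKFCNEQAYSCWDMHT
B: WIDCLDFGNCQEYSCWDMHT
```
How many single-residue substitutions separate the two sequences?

Comparing position by position, 4 positions differ: 6 (K/D), 8 (C/G), 10 (E/C), 12 (A/E).

4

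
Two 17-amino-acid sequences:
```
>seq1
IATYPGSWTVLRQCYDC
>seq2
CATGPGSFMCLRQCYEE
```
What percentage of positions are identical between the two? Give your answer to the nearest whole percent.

59%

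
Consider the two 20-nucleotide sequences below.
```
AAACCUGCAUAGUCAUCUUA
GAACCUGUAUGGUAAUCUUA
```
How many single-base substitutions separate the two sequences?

Comparing position by position, 4 sites differ: 1 (A/G), 8 (C/U), 11 (A/G), 14 (C/A).

4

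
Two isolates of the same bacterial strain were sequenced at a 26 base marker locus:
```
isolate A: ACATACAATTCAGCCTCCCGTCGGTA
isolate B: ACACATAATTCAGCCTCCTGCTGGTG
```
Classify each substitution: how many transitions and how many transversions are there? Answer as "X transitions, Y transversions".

6 transitions, 0 transversions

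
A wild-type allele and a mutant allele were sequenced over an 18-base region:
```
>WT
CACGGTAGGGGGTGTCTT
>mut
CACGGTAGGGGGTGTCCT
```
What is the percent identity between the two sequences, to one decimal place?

1 position differs (17), so 17 of 18 match: 17/18 = 94.44%.

94.4%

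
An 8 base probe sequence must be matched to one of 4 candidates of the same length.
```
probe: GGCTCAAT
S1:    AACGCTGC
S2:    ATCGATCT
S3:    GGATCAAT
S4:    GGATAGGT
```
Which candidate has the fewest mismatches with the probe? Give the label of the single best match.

S1 differs at 6 positions; S2 differs at 6 positions; S3 differs at 1 position; S4 differs at 4 positions. The closest is S3.

S3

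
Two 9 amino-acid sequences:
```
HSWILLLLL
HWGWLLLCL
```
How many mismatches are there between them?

Mismatches (1-based): position 2: S→W; position 3: W→G; position 4: I→W; position 8: L→C.

4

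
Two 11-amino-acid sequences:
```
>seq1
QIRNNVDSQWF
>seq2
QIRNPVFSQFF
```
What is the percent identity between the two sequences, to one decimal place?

72.7%

3 positions differ (5, 7, 10), so 8 of 11 match: 8/11 = 72.73%.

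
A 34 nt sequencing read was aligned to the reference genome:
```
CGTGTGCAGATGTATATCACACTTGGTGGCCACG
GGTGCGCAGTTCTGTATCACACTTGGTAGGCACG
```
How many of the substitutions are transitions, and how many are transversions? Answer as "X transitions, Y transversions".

3 transitions, 4 transversions

Transitions (purine↔purine or pyrimidine↔pyrimidine): 5 T→C, 14 A→G, 28 G→A.
Transversions (purine↔pyrimidine): 1 C→G, 10 A→T, 12 G→C, 30 C→G.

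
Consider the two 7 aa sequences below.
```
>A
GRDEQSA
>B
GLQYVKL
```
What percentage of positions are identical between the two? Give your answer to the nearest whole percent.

6 positions differ (2, 3, 4, 5, 6, 7), so 1 of 7 match: 1/7 = 14.29%.

14%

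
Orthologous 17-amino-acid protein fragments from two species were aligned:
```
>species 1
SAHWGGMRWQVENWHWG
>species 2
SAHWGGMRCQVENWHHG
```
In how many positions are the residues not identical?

The sequences differ at positions 9, 16 (1-based) — 2 in total.

2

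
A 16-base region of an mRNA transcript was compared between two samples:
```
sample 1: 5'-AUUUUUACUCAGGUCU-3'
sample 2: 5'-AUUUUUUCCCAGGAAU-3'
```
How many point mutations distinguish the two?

The sequences differ at positions 7, 9, 14, 15 (1-based) — 4 in total.

4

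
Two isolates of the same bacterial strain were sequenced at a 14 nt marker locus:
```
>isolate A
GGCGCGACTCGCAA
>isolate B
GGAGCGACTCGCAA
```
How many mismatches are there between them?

Comparing position by position, 1 base differs: 3 (C/A).

1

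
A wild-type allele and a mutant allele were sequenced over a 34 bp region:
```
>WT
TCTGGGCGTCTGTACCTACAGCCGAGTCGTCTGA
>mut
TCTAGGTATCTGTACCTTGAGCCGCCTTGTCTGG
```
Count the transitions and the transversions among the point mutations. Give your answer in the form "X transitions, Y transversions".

Mismatches (1-based):
position 4: G→A (purine→purine, transition)
position 7: C→T (pyrimidine→pyrimidine, transition)
position 8: G→A (purine→purine, transition)
position 18: A→T (purine→pyrimidine, transversion)
position 19: C→G (pyrimidine→purine, transversion)
position 25: A→C (purine→pyrimidine, transversion)
position 26: G→C (purine→pyrimidine, transversion)
position 28: C→T (pyrimidine→pyrimidine, transition)
position 34: A→G (purine→purine, transition)

5 transitions, 4 transversions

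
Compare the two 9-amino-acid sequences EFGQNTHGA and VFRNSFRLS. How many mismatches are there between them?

The sequences differ at positions 1, 3, 4, 5, 6, 7, 8, 9 (1-based) — 8 in total.

8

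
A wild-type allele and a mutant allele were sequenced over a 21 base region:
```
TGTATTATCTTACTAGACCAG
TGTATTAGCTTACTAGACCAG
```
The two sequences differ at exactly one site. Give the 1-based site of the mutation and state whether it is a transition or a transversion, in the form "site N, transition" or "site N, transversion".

The sequences differ only at site 8: T→G (pyrimidine→purine), a transversion.

site 8, transversion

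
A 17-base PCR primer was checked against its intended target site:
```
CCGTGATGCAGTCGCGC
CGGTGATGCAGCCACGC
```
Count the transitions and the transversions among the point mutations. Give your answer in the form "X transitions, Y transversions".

2 transitions, 1 transversion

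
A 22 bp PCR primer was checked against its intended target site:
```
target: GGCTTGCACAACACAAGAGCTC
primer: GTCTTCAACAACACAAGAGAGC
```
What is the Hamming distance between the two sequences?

Comparing position by position, 5 bases differ: 2 (G/T), 6 (G/C), 7 (C/A), 20 (C/A), 21 (T/G).

5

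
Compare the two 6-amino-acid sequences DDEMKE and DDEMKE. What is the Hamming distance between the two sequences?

0

The two sequences are identical at every position.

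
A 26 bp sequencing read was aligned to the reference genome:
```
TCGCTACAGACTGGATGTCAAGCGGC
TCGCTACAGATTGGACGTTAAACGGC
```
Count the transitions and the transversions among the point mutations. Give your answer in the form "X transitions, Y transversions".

Transitions (purine↔purine or pyrimidine↔pyrimidine): 11 C→T, 16 T→C, 19 C→T, 22 G→A.
Transversions (purine↔pyrimidine): none.

4 transitions, 0 transversions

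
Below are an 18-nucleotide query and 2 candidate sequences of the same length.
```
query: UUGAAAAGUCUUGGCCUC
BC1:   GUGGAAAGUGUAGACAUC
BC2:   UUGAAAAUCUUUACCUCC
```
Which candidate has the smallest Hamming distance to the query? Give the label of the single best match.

BC1

BC1 differs at 6 bases; BC2 differs at 7 bases. The closest is BC1.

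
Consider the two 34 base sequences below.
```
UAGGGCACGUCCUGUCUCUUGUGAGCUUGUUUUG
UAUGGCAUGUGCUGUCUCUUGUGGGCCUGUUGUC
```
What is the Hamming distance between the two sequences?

7

Comparing position by position, 7 bases differ: 3 (G/U), 8 (C/U), 11 (C/G), 24 (A/G), 27 (U/C), 32 (U/G), 34 (G/C).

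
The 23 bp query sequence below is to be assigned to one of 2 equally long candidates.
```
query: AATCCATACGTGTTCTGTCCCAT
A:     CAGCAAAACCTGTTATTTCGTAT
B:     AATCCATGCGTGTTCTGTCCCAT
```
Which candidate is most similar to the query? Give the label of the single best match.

Hamming distances to query — A: 9; B: 1.
Smallest is B with 1 mismatch.

B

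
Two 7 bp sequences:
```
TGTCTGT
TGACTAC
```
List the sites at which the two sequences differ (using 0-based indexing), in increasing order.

Differences at site 2 (T→A), site 5 (G→A), site 6 (T→C).

2, 5, 6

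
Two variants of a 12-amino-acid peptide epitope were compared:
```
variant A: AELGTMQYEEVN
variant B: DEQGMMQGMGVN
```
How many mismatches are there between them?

6

Mismatches (1-based): position 1: A→D; position 3: L→Q; position 5: T→M; position 8: Y→G; position 9: E→M; position 10: E→G.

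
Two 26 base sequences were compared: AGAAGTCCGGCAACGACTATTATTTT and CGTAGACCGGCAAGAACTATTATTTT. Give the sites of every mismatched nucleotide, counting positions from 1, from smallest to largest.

1, 3, 6, 14, 15

Scanning 1-based: 1: A/C; 3: A/T; 6: T/A; 14: C/G; 15: G/A.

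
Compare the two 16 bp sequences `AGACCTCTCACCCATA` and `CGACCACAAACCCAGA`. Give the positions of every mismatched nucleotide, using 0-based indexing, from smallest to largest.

0, 5, 7, 8, 14

Scanning 0-based: 0: A/C; 5: T/A; 7: T/A; 8: C/A; 14: T/G.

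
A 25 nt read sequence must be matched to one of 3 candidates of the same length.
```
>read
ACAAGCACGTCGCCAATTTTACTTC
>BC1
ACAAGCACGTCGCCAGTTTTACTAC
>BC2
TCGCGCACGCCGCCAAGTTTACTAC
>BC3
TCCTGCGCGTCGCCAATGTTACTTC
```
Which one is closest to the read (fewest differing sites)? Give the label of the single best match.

BC1

BC1 differs at 2 sites; BC2 differs at 6 sites; BC3 differs at 5 sites. The closest is BC1.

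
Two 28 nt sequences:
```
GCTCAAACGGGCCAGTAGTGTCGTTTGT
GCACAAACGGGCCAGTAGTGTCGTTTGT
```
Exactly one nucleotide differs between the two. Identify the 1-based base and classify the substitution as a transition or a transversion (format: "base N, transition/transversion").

base 3, transversion

Base 3 changes T→A. T is a pyrimidine and A is a purine, so this is a transversion.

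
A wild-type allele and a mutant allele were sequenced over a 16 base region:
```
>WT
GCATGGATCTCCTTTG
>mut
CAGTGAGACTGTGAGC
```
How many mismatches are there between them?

Comparing position by position, 12 positions differ: 1 (G/C), 2 (C/A), 3 (A/G), 6 (G/A), 7 (A/G), 8 (T/A), 11 (C/G), 12 (C/T), 13 (T/G), 14 (T/A), 15 (T/G), 16 (G/C).

12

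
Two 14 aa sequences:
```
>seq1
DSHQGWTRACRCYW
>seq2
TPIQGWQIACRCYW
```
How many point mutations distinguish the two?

5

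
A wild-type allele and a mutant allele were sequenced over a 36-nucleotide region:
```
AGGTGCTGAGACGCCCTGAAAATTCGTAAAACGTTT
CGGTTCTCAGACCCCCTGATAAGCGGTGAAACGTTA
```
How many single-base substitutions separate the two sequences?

The sequences differ at positions 1, 5, 8, 13, 20, 23, 24, 25, 28, 36 (1-based) — 10 in total.

10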